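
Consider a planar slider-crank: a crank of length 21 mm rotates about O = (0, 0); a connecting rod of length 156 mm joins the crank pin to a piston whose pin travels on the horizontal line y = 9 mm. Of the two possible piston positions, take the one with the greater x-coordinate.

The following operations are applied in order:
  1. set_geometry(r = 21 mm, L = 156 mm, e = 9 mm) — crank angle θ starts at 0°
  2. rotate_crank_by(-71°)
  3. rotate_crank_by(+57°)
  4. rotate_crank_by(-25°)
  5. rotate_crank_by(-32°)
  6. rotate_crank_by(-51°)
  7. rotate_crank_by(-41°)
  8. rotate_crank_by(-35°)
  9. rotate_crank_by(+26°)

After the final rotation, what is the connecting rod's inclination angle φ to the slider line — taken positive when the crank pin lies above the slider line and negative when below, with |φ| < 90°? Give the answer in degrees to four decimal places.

-4.3832

set_geometry: r = 21 mm, L = 156 mm, e = 9 mm; θ ← 0°
rotate_crank_by(-71°): θ ← 0° -71° = -71°
rotate_crank_by(+57°): θ ← -71° +57° = -14°
rotate_crank_by(-25°): θ ← -14° -25° = -39°
rotate_crank_by(-32°): θ ← -39° -32° = -71°
rotate_crank_by(-51°): θ ← -71° -51° = -122°
rotate_crank_by(-41°): θ ← -122° -41° = -163°
rotate_crank_by(-35°): θ ← -163° -35° = -198°
rotate_crank_by(+26°): θ ← -198° +26° = -172°
crank pin P = (r cos θ, r sin θ) = (-20.795629, -2.922635)
h = r sin θ − e = -2.922635 − 9 = -11.922635
sin φ = h / L = -11.922635 / 156 = -0.07642715
φ = arcsin(-0.07642715) = -4.383227°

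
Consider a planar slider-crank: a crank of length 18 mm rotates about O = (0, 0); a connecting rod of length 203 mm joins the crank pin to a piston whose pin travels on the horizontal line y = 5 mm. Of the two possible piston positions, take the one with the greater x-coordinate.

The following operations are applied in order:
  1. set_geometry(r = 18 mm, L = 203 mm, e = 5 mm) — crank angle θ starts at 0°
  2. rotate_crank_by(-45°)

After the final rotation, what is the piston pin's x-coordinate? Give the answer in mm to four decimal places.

214.9524

set_geometry: r = 18 mm, L = 203 mm, e = 5 mm; θ ← 0°
rotate_crank_by(-45°): θ ← 0° -45° = -45°
crank pin P = (r cos θ, r sin θ) = (12.727922, -12.727922)
h = r sin θ − e = -12.727922 − 5 = -17.727922
x = r cos θ + √(L² − h²) = 12.727922 + √(41209.0 − 314.2792) = 12.727922 + 202.224432 = 214.952354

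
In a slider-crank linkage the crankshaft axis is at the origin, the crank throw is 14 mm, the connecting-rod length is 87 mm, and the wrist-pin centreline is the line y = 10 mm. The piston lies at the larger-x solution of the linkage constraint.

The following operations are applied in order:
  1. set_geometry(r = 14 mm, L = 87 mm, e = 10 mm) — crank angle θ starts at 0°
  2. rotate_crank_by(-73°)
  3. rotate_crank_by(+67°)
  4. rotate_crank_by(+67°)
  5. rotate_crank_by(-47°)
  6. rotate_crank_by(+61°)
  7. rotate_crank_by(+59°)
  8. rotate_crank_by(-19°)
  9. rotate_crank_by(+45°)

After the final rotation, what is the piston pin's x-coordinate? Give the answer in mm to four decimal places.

set_geometry: r = 14 mm, L = 87 mm, e = 10 mm; θ ← 0°
rotate_crank_by(-73°): θ ← 0° -73° = -73°
rotate_crank_by(+67°): θ ← -73° +67° = -6°
rotate_crank_by(+67°): θ ← -6° +67° = 61°
rotate_crank_by(-47°): θ ← 61° -47° = 14°
rotate_crank_by(+61°): θ ← 14° +61° = 75°
rotate_crank_by(+59°): θ ← 75° +59° = 134°
rotate_crank_by(-19°): θ ← 134° -19° = 115°
rotate_crank_by(+45°): θ ← 115° +45° = 160°
crank pin P = (r cos θ, r sin θ) = (-13.155697, 4.788282)
h = r sin θ − e = 4.788282 − 10 = -5.211718
x = r cos θ + √(L² − h²) = -13.155697 + √(7569.0 − 27.1620) = -13.155697 + 86.843756 = 73.688060

73.6881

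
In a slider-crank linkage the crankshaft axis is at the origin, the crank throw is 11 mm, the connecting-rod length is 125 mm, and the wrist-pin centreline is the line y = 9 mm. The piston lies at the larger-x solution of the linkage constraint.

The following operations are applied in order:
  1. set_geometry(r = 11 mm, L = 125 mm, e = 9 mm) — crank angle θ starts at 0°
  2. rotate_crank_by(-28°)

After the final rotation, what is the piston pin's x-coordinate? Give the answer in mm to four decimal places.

133.9073

set_geometry: r = 11 mm, L = 125 mm, e = 9 mm; θ ← 0°
rotate_crank_by(-28°): θ ← 0° -28° = -28°
crank pin P = (r cos θ, r sin θ) = (9.712424, -5.164187)
h = r sin θ − e = -5.164187 − 9 = -14.164187
x = r cos θ + √(L² − h²) = 9.712424 + √(15625.0 − 200.6242) = 9.712424 + 124.194911 = 133.907334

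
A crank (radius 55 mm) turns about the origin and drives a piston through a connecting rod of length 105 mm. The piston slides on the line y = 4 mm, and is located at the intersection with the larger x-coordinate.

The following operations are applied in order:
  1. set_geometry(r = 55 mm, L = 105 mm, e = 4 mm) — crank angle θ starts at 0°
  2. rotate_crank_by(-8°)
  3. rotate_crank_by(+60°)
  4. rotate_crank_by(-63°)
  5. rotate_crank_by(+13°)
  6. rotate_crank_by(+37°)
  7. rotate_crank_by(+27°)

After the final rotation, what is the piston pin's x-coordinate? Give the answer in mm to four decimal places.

set_geometry: r = 55 mm, L = 105 mm, e = 4 mm; θ ← 0°
rotate_crank_by(-8°): θ ← 0° -8° = -8°
rotate_crank_by(+60°): θ ← -8° +60° = 52°
rotate_crank_by(-63°): θ ← 52° -63° = -11°
rotate_crank_by(+13°): θ ← -11° +13° = 2°
rotate_crank_by(+37°): θ ← 2° +37° = 39°
rotate_crank_by(+27°): θ ← 39° +27° = 66°
crank pin P = (r cos θ, r sin θ) = (22.370515, 50.245000)
h = r sin θ − e = 50.245000 − 4 = 46.245000
x = r cos θ + √(L² − h²) = 22.370515 + √(11025.0 − 2138.6000) = 22.370515 + 94.267704 = 116.638219

116.6382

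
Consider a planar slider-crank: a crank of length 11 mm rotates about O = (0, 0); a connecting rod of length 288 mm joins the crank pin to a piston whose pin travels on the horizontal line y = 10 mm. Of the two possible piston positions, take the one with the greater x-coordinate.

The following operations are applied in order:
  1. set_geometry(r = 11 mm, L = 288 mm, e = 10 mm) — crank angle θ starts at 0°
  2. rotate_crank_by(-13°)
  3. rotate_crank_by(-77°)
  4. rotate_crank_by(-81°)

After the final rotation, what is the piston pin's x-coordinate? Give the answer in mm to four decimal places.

276.8968

set_geometry: r = 11 mm, L = 288 mm, e = 10 mm; θ ← 0°
rotate_crank_by(-13°): θ ← 0° -13° = -13°
rotate_crank_by(-77°): θ ← -13° -77° = -90°
rotate_crank_by(-81°): θ ← -90° -81° = -171°
crank pin P = (r cos θ, r sin θ) = (-10.864572, -1.720779)
h = r sin θ − e = -1.720779 − 10 = -11.720779
x = r cos θ + √(L² − h²) = -10.864572 + √(82944.0 − 137.3767) = -10.864572 + 287.761400 = 276.896828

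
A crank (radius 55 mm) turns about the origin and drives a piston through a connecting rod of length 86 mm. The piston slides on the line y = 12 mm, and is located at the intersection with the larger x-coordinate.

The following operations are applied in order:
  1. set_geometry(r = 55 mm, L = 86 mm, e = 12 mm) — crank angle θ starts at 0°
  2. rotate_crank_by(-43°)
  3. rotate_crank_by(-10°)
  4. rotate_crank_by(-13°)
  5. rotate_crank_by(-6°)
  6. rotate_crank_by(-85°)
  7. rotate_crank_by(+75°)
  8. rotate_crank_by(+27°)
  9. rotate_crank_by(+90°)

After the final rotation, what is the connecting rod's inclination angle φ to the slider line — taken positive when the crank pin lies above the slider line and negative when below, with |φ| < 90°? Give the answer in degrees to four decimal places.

set_geometry: r = 55 mm, L = 86 mm, e = 12 mm; θ ← 0°
rotate_crank_by(-43°): θ ← 0° -43° = -43°
rotate_crank_by(-10°): θ ← -43° -10° = -53°
rotate_crank_by(-13°): θ ← -53° -13° = -66°
rotate_crank_by(-6°): θ ← -66° -6° = -72°
rotate_crank_by(-85°): θ ← -72° -85° = -157°
rotate_crank_by(+75°): θ ← -157° +75° = -82°
rotate_crank_by(+27°): θ ← -82° +27° = -55°
rotate_crank_by(+90°): θ ← -55° +90° = 35°
crank pin P = (r cos θ, r sin θ) = (45.053362, 31.546704)
h = r sin θ − e = 31.546704 − 12 = 19.546704
sin φ = h / L = 19.546704 / 86 = 0.22728726
φ = arcsin(0.22728726) = 13.137414°

13.1374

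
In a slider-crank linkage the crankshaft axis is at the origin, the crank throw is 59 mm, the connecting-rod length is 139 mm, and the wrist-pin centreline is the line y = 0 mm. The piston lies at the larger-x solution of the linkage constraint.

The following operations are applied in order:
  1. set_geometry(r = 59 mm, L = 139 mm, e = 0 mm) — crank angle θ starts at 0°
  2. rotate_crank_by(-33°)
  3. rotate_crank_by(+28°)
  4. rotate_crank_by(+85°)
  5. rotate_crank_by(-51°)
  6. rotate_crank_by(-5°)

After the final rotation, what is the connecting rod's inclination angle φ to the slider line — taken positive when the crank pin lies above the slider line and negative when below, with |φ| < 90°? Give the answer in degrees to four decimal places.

set_geometry: r = 59 mm, L = 139 mm, e = 0 mm; θ ← 0°
rotate_crank_by(-33°): θ ← 0° -33° = -33°
rotate_crank_by(+28°): θ ← -33° +28° = -5°
rotate_crank_by(+85°): θ ← -5° +85° = 80°
rotate_crank_by(-51°): θ ← 80° -51° = 29°
rotate_crank_by(-5°): θ ← 29° -5° = 24°
crank pin P = (r cos θ, r sin θ) = (53.899182, 23.997462)
h = r sin θ − e = 23.997462 − 0 = 23.997462
sin φ = h / L = 23.997462 / 139 = 0.17264361
φ = arcsin(0.17264361) = 9.941560°

9.9416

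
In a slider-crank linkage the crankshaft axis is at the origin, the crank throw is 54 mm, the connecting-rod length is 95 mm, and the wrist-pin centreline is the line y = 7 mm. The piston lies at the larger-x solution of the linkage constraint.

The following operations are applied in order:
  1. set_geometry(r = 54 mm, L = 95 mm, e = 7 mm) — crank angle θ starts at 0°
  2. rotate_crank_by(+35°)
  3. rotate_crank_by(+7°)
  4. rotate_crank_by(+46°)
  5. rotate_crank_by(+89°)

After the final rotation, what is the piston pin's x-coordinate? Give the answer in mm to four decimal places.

40.9823

set_geometry: r = 54 mm, L = 95 mm, e = 7 mm; θ ← 0°
rotate_crank_by(+35°): θ ← 0° +35° = 35°
rotate_crank_by(+7°): θ ← 35° +7° = 42°
rotate_crank_by(+46°): θ ← 42° +46° = 88°
rotate_crank_by(+89°): θ ← 88° +89° = 177°
crank pin P = (r cos θ, r sin θ) = (-53.925995, 2.826142)
h = r sin θ − e = 2.826142 − 7 = -4.173858
x = r cos θ + √(L² − h²) = -53.925995 + √(9025.0 − 17.4211) = -53.925995 + 94.908266 = 40.982271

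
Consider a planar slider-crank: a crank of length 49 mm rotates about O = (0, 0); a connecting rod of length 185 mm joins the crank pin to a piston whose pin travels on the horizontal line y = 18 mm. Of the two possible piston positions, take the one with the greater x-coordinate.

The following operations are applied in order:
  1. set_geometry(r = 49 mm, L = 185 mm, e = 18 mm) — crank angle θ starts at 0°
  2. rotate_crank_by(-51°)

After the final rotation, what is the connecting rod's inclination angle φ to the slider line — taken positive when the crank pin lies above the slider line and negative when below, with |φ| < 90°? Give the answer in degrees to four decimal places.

-17.6461

set_geometry: r = 49 mm, L = 185 mm, e = 18 mm; θ ← 0°
rotate_crank_by(-51°): θ ← 0° -51° = -51°
crank pin P = (r cos θ, r sin θ) = (30.836699, -38.080152)
h = r sin θ − e = -38.080152 − 18 = -56.080152
sin φ = h / L = -56.080152 / 185 = -0.30313596
φ = arcsin(-0.30313596) = -17.646054°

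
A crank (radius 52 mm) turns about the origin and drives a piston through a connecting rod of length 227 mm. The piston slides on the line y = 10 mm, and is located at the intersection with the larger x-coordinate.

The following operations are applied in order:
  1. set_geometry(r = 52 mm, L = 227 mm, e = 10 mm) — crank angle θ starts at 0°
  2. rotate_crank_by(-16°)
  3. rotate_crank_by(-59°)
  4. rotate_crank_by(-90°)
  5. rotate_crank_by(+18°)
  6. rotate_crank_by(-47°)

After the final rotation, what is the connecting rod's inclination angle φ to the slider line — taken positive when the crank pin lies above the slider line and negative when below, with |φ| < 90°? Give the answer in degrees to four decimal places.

set_geometry: r = 52 mm, L = 227 mm, e = 10 mm; θ ← 0°
rotate_crank_by(-16°): θ ← 0° -16° = -16°
rotate_crank_by(-59°): θ ← -16° -59° = -75°
rotate_crank_by(-90°): θ ← -75° -90° = -165°
rotate_crank_by(+18°): θ ← -165° +18° = -147°
rotate_crank_by(-47°): θ ← -147° -47° = -194°
crank pin P = (r cos θ, r sin θ) = (-50.455378, 12.579939)
h = r sin θ − e = 12.579939 − 10 = 2.579939
sin φ = h / L = 2.579939 / 227 = 0.01136537
φ = arcsin(0.01136537) = 0.651202°

0.6512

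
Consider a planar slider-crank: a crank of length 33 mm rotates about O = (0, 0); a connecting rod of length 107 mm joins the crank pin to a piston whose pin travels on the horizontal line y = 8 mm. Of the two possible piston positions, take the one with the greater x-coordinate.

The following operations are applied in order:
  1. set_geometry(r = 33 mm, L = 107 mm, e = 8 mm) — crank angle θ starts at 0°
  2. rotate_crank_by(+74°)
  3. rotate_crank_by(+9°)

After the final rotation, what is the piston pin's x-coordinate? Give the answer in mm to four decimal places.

108.1189

set_geometry: r = 33 mm, L = 107 mm, e = 8 mm; θ ← 0°
rotate_crank_by(+74°): θ ← 0° +74° = 74°
rotate_crank_by(+9°): θ ← 74° +9° = 83°
crank pin P = (r cos θ, r sin θ) = (4.021688, 32.754023)
h = r sin θ − e = 32.754023 − 8 = 24.754023
x = r cos θ + √(L² − h²) = 4.021688 + √(11449.0 − 612.7617) = 4.021688 + 104.097254 = 108.118943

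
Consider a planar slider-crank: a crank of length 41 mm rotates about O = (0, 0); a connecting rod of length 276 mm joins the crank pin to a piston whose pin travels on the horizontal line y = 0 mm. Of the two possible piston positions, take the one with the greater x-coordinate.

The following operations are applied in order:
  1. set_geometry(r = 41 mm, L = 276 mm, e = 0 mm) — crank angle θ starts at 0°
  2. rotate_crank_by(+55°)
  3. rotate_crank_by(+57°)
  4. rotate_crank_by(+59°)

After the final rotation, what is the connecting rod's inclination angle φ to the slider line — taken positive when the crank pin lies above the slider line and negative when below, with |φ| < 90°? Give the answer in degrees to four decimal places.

set_geometry: r = 41 mm, L = 276 mm, e = 0 mm; θ ← 0°
rotate_crank_by(+55°): θ ← 0° +55° = 55°
rotate_crank_by(+57°): θ ← 55° +57° = 112°
rotate_crank_by(+59°): θ ← 112° +59° = 171°
crank pin P = (r cos θ, r sin θ) = (-40.495222, 6.413813)
h = r sin θ − e = 6.413813 − 0 = 6.413813
sin φ = h / L = 6.413813 / 276 = 0.02323845
φ = arcsin(0.02323845) = 1.331585°

1.3316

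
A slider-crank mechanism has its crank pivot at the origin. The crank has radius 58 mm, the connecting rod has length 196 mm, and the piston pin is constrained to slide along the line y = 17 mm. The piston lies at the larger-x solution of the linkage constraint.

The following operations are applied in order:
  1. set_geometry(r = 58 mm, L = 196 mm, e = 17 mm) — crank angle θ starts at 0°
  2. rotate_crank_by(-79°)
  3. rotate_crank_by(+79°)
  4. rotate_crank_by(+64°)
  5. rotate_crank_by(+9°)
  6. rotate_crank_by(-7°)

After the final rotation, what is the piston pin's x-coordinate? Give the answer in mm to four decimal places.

216.2589

set_geometry: r = 58 mm, L = 196 mm, e = 17 mm; θ ← 0°
rotate_crank_by(-79°): θ ← 0° -79° = -79°
rotate_crank_by(+79°): θ ← -79° +79° = 0°
rotate_crank_by(+64°): θ ← 0° +64° = 64°
rotate_crank_by(+9°): θ ← 64° +9° = 73°
rotate_crank_by(-7°): θ ← 73° -7° = 66°
crank pin P = (r cos θ, r sin θ) = (23.590725, 52.985637)
h = r sin θ − e = 52.985637 − 17 = 35.985637
x = r cos θ + √(L² − h²) = 23.590725 + √(38416.0 − 1294.9660) = 23.590725 + 192.668197 = 216.258922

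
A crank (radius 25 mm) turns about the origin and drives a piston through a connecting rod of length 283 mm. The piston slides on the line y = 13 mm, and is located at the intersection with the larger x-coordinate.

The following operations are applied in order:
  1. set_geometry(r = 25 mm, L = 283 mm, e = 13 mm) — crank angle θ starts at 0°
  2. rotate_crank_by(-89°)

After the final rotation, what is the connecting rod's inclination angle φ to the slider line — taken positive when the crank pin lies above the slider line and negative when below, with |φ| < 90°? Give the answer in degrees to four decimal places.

set_geometry: r = 25 mm, L = 283 mm, e = 13 mm; θ ← 0°
rotate_crank_by(-89°): θ ← 0° -89° = -89°
crank pin P = (r cos θ, r sin θ) = (0.436310, -24.996192)
h = r sin θ − e = -24.996192 − 13 = -37.996192
sin φ = h / L = -37.996192 / 283 = -0.13426216
φ = arcsin(-0.13426216) = -7.715957°

-7.7160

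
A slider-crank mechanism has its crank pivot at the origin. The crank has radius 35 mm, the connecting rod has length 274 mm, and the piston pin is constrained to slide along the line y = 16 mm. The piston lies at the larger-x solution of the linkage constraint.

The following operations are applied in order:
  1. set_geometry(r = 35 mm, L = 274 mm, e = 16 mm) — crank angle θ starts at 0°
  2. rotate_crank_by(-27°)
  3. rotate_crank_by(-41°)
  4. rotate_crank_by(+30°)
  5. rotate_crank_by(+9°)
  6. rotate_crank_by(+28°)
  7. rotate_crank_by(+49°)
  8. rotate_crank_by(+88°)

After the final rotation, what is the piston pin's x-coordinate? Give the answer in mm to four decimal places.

set_geometry: r = 35 mm, L = 274 mm, e = 16 mm; θ ← 0°
rotate_crank_by(-27°): θ ← 0° -27° = -27°
rotate_crank_by(-41°): θ ← -27° -41° = -68°
rotate_crank_by(+30°): θ ← -68° +30° = -38°
rotate_crank_by(+9°): θ ← -38° +9° = -29°
rotate_crank_by(+28°): θ ← -29° +28° = -1°
rotate_crank_by(+49°): θ ← -1° +49° = 48°
rotate_crank_by(+88°): θ ← 48° +88° = 136°
crank pin P = (r cos θ, r sin θ) = (-25.176893, 24.313043)
h = r sin θ − e = 24.313043 − 16 = 8.313043
x = r cos θ + √(L² − h²) = -25.176893 + √(75076.0 − 69.1067) = -25.176893 + 273.873864 = 248.696971

248.6970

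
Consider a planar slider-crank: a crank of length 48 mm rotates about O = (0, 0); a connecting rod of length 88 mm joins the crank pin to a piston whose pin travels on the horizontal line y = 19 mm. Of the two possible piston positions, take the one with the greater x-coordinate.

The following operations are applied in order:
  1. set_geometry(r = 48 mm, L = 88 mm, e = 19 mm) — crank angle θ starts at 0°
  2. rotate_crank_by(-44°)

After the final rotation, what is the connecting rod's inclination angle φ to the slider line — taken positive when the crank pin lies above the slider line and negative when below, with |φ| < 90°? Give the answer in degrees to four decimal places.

-36.4993

set_geometry: r = 48 mm, L = 88 mm, e = 19 mm; θ ← 0°
rotate_crank_by(-44°): θ ← 0° -44° = -44°
crank pin P = (r cos θ, r sin θ) = (34.528310, -33.343602)
h = r sin θ − e = -33.343602 − 19 = -52.343602
sin φ = h / L = -52.343602 / 88 = -0.59481366
φ = arcsin(-0.59481366) = -36.499349°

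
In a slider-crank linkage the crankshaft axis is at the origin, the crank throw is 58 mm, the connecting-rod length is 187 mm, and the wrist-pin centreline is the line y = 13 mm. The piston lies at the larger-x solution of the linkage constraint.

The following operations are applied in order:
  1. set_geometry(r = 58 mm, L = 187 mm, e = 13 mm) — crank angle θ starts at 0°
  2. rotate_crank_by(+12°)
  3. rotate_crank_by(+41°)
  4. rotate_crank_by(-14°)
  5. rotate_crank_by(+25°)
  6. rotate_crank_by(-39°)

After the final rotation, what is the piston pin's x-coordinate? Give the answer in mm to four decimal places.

set_geometry: r = 58 mm, L = 187 mm, e = 13 mm; θ ← 0°
rotate_crank_by(+12°): θ ← 0° +12° = 12°
rotate_crank_by(+41°): θ ← 12° +41° = 53°
rotate_crank_by(-14°): θ ← 53° -14° = 39°
rotate_crank_by(+25°): θ ← 39° +25° = 64°
rotate_crank_by(-39°): θ ← 64° -39° = 25°
crank pin P = (r cos θ, r sin θ) = (52.565852, 24.511859)
h = r sin θ − e = 24.511859 − 13 = 11.511859
x = r cos θ + √(L² − h²) = 52.565852 + √(34969.0 − 132.5229) = 52.565852 + 186.645324 = 239.211176

239.2112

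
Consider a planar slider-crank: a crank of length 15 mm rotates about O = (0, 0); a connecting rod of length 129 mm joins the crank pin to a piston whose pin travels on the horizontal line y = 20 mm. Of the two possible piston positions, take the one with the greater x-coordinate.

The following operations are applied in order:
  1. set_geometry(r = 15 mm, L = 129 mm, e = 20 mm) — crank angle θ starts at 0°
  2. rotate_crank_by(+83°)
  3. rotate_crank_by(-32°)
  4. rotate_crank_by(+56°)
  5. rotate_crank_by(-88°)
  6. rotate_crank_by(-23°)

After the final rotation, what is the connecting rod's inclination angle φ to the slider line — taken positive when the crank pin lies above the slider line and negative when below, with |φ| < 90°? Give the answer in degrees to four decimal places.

-9.3898

set_geometry: r = 15 mm, L = 129 mm, e = 20 mm; θ ← 0°
rotate_crank_by(+83°): θ ← 0° +83° = 83°
rotate_crank_by(-32°): θ ← 83° -32° = 51°
rotate_crank_by(+56°): θ ← 51° +56° = 107°
rotate_crank_by(-88°): θ ← 107° -88° = 19°
rotate_crank_by(-23°): θ ← 19° -23° = -4°
crank pin P = (r cos θ, r sin θ) = (14.963461, -1.046347)
h = r sin θ − e = -1.046347 − 20 = -21.046347
sin φ = h / L = -21.046347 / 129 = -0.16314998
φ = arcsin(-0.16314998) = -9.389780°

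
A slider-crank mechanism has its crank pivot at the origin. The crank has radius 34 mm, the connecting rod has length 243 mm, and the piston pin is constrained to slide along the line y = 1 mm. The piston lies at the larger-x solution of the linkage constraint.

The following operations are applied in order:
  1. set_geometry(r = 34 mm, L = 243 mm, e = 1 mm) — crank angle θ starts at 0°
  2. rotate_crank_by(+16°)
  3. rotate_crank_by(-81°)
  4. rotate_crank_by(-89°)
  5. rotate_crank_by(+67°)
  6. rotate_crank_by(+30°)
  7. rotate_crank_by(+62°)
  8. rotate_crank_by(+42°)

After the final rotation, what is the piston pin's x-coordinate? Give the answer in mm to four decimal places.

set_geometry: r = 34 mm, L = 243 mm, e = 1 mm; θ ← 0°
rotate_crank_by(+16°): θ ← 0° +16° = 16°
rotate_crank_by(-81°): θ ← 16° -81° = -65°
rotate_crank_by(-89°): θ ← -65° -89° = -154°
rotate_crank_by(+67°): θ ← -154° +67° = -87°
rotate_crank_by(+30°): θ ← -87° +30° = -57°
rotate_crank_by(+62°): θ ← -57° +62° = 5°
rotate_crank_by(+42°): θ ← 5° +42° = 47°
crank pin P = (r cos θ, r sin θ) = (23.187944, 24.866026)
h = r sin θ − e = 24.866026 − 1 = 23.866026
x = r cos θ + √(L² − h²) = 23.187944 + √(59049.0 − 569.5872) = 23.187944 + 241.825170 = 265.013114

265.0131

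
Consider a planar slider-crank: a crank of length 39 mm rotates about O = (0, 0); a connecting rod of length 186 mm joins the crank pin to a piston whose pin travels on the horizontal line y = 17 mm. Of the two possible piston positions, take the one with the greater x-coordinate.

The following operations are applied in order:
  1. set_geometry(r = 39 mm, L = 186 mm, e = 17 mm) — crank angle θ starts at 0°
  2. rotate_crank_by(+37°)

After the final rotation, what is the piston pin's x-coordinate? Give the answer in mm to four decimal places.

set_geometry: r = 39 mm, L = 186 mm, e = 17 mm; θ ← 0°
rotate_crank_by(+37°): θ ← 0° +37° = 37°
crank pin P = (r cos θ, r sin θ) = (31.146785, 23.470786)
h = r sin θ − e = 23.470786 − 17 = 6.470786
x = r cos θ + √(L² − h²) = 31.146785 + √(34596.0 − 41.8711) = 31.146785 + 185.887409 = 217.034194

217.0342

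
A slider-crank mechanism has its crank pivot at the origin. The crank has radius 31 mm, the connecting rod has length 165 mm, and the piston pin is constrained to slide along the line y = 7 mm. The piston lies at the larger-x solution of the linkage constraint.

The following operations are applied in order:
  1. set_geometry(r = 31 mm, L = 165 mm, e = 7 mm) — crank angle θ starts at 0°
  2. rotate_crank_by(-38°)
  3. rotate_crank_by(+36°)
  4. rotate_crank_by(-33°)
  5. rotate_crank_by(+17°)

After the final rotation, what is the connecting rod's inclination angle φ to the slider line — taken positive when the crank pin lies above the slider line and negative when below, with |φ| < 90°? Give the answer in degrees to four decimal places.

set_geometry: r = 31 mm, L = 165 mm, e = 7 mm; θ ← 0°
rotate_crank_by(-38°): θ ← 0° -38° = -38°
rotate_crank_by(+36°): θ ← -38° +36° = -2°
rotate_crank_by(-33°): θ ← -2° -33° = -35°
rotate_crank_by(+17°): θ ← -35° +17° = -18°
crank pin P = (r cos θ, r sin θ) = (29.482752, -9.579527)
h = r sin θ − e = -9.579527 − 7 = -16.579527
sin φ = h / L = -16.579527 / 165 = -0.10048198
φ = arcsin(-0.10048198) = -5.766926°

-5.7669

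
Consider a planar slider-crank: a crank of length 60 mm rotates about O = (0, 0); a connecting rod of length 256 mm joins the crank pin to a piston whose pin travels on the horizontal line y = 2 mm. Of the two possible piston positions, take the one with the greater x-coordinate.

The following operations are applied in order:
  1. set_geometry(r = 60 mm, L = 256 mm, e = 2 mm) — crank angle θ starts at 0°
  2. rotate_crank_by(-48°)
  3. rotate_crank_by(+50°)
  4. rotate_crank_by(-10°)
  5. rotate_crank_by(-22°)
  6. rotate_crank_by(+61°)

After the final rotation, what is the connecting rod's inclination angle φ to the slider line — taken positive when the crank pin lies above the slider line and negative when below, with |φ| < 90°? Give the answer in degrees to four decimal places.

6.4825

set_geometry: r = 60 mm, L = 256 mm, e = 2 mm; θ ← 0°
rotate_crank_by(-48°): θ ← 0° -48° = -48°
rotate_crank_by(+50°): θ ← -48° +50° = 2°
rotate_crank_by(-10°): θ ← 2° -10° = -8°
rotate_crank_by(-22°): θ ← -8° -22° = -30°
rotate_crank_by(+61°): θ ← -30° +61° = 31°
crank pin P = (r cos θ, r sin θ) = (51.430038, 30.902284)
h = r sin θ − e = 30.902284 − 2 = 28.902284
sin φ = h / L = 28.902284 / 256 = 0.11289955
φ = arcsin(0.11289955) = 6.482489°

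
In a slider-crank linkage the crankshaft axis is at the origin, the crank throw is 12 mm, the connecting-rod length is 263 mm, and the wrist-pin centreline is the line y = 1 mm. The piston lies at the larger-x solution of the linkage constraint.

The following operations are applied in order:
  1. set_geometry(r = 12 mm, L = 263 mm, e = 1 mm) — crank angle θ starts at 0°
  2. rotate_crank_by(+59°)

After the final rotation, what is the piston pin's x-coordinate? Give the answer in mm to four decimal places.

set_geometry: r = 12 mm, L = 263 mm, e = 1 mm; θ ← 0°
rotate_crank_by(+59°): θ ← 0° +59° = 59°
crank pin P = (r cos θ, r sin θ) = (6.180457, 10.286008)
h = r sin θ − e = 10.286008 − 1 = 9.286008
x = r cos θ + √(L² − h²) = 6.180457 + √(69169.0 − 86.2299) = 6.180457 + 262.836014 = 269.016471

269.0165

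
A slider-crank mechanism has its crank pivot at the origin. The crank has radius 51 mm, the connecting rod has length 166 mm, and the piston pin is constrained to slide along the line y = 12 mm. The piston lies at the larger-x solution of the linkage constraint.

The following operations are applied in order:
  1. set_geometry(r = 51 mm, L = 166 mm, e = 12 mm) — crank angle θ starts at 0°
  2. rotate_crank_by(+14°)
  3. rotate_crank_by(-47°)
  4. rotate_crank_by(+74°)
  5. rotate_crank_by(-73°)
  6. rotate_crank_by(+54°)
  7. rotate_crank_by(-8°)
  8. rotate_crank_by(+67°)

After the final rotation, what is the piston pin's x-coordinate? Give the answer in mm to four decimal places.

set_geometry: r = 51 mm, L = 166 mm, e = 12 mm; θ ← 0°
rotate_crank_by(+14°): θ ← 0° +14° = 14°
rotate_crank_by(-47°): θ ← 14° -47° = -33°
rotate_crank_by(+74°): θ ← -33° +74° = 41°
rotate_crank_by(-73°): θ ← 41° -73° = -32°
rotate_crank_by(+54°): θ ← -32° +54° = 22°
rotate_crank_by(-8°): θ ← 22° -8° = 14°
rotate_crank_by(+67°): θ ← 14° +67° = 81°
crank pin P = (r cos θ, r sin θ) = (7.978158, 50.372105)
h = r sin θ − e = 50.372105 − 12 = 38.372105
x = r cos θ + √(L² − h²) = 7.978158 + √(27556.0 − 1472.4185) = 7.978158 + 161.504122 = 169.482280

169.4823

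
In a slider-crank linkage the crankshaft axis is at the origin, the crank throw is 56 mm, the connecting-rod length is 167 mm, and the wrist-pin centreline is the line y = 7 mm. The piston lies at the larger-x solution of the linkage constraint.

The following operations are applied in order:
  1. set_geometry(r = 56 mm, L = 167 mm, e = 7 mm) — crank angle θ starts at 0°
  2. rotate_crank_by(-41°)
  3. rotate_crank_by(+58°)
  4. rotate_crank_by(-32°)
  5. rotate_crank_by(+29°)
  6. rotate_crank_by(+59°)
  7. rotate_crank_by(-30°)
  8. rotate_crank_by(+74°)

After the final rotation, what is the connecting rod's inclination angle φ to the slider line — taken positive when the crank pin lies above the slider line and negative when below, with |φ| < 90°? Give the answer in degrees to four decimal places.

14.8841

set_geometry: r = 56 mm, L = 167 mm, e = 7 mm; θ ← 0°
rotate_crank_by(-41°): θ ← 0° -41° = -41°
rotate_crank_by(+58°): θ ← -41° +58° = 17°
rotate_crank_by(-32°): θ ← 17° -32° = -15°
rotate_crank_by(+29°): θ ← -15° +29° = 14°
rotate_crank_by(+59°): θ ← 14° +59° = 73°
rotate_crank_by(-30°): θ ← 73° -30° = 43°
rotate_crank_by(+74°): θ ← 43° +74° = 117°
crank pin P = (r cos θ, r sin θ) = (-25.423468, 49.896365)
h = r sin θ − e = 49.896365 − 7 = 42.896365
sin φ = h / L = 42.896365 / 167 = 0.25686446
φ = arcsin(0.25686446) = 14.884091°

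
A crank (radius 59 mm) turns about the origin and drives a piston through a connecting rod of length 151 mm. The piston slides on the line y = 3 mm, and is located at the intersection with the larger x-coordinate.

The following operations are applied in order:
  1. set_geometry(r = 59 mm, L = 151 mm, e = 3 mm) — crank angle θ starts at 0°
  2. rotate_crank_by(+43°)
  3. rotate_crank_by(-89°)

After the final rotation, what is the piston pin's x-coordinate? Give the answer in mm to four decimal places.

184.9852

set_geometry: r = 59 mm, L = 151 mm, e = 3 mm; θ ← 0°
rotate_crank_by(+43°): θ ← 0° +43° = 43°
rotate_crank_by(-89°): θ ← 43° -89° = -46°
crank pin P = (r cos θ, r sin θ) = (40.984844, -42.441048)
h = r sin θ − e = -42.441048 − 3 = -45.441048
x = r cos θ + √(L² − h²) = 40.984844 + √(22801.0 − 2064.8889) = 40.984844 + 144.000386 = 184.985230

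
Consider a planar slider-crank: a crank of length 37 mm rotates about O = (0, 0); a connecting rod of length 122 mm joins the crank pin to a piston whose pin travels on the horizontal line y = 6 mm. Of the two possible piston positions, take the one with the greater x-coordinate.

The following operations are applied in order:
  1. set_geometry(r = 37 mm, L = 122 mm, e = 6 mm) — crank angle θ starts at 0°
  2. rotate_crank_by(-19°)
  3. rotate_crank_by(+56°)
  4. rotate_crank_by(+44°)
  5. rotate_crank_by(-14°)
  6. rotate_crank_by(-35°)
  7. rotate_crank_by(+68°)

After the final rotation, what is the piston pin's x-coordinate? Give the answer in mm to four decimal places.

set_geometry: r = 37 mm, L = 122 mm, e = 6 mm; θ ← 0°
rotate_crank_by(-19°): θ ← 0° -19° = -19°
rotate_crank_by(+56°): θ ← -19° +56° = 37°
rotate_crank_by(+44°): θ ← 37° +44° = 81°
rotate_crank_by(-14°): θ ← 81° -14° = 67°
rotate_crank_by(-35°): θ ← 67° -35° = 32°
rotate_crank_by(+68°): θ ← 32° +68° = 100°
crank pin P = (r cos θ, r sin θ) = (-6.424983, 36.437887)
h = r sin θ − e = 36.437887 − 6 = 30.437887
x = r cos θ + √(L² − h²) = -6.424983 + √(14884.0 − 926.4650) = -6.424983 + 118.142012 = 111.717030

111.7170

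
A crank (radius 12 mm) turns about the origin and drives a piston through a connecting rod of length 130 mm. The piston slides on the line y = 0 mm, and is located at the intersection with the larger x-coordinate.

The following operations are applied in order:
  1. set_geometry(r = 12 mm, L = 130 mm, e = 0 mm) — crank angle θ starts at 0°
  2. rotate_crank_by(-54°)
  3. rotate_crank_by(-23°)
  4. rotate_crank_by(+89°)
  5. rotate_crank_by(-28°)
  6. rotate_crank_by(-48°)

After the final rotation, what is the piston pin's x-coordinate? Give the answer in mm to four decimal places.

134.8123

set_geometry: r = 12 mm, L = 130 mm, e = 0 mm; θ ← 0°
rotate_crank_by(-54°): θ ← 0° -54° = -54°
rotate_crank_by(-23°): θ ← -54° -23° = -77°
rotate_crank_by(+89°): θ ← -77° +89° = 12°
rotate_crank_by(-28°): θ ← 12° -28° = -16°
rotate_crank_by(-48°): θ ← -16° -48° = -64°
crank pin P = (r cos θ, r sin θ) = (5.260454, -10.785529)
h = r sin θ − e = -10.785529 − 0 = -10.785529
x = r cos θ + √(L² − h²) = 5.260454 + √(16900.0 − 116.3276) = 5.260454 + 129.551813 = 134.812267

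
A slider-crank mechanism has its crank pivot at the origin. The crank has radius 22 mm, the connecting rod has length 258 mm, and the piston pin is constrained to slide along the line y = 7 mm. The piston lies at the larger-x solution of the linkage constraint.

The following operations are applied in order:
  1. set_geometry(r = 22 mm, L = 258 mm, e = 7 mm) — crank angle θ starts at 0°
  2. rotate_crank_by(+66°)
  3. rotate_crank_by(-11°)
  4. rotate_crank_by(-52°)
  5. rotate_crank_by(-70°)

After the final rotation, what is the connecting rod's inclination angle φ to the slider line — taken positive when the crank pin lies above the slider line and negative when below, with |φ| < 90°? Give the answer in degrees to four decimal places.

-6.0631

set_geometry: r = 22 mm, L = 258 mm, e = 7 mm; θ ← 0°
rotate_crank_by(+66°): θ ← 0° +66° = 66°
rotate_crank_by(-11°): θ ← 66° -11° = 55°
rotate_crank_by(-52°): θ ← 55° -52° = 3°
rotate_crank_by(-70°): θ ← 3° -70° = -67°
crank pin P = (r cos θ, r sin θ) = (8.596085, -20.251107)
h = r sin θ − e = -20.251107 − 7 = -27.251107
sin φ = h / L = -27.251107 / 258 = -0.10562444
φ = arcsin(-0.10562444) = -6.063145°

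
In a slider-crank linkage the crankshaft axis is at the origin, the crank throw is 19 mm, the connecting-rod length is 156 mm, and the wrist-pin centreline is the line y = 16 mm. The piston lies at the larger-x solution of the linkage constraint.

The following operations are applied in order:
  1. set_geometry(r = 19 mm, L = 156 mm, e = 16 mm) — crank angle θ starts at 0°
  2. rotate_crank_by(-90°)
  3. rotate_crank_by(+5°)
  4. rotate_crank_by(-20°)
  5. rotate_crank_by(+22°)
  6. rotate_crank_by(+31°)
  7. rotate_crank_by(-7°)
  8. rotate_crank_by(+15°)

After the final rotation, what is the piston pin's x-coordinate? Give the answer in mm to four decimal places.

166.9106

set_geometry: r = 19 mm, L = 156 mm, e = 16 mm; θ ← 0°
rotate_crank_by(-90°): θ ← 0° -90° = -90°
rotate_crank_by(+5°): θ ← -90° +5° = -85°
rotate_crank_by(-20°): θ ← -85° -20° = -105°
rotate_crank_by(+22°): θ ← -105° +22° = -83°
rotate_crank_by(+31°): θ ← -83° +31° = -52°
rotate_crank_by(-7°): θ ← -52° -7° = -59°
rotate_crank_by(+15°): θ ← -59° +15° = -44°
crank pin P = (r cos θ, r sin θ) = (13.667456, -13.198509)
h = r sin θ − e = -13.198509 − 16 = -29.198509
x = r cos θ + √(L² − h²) = 13.667456 + √(24336.0 − 852.5529) = 13.667456 + 153.243098 = 166.910554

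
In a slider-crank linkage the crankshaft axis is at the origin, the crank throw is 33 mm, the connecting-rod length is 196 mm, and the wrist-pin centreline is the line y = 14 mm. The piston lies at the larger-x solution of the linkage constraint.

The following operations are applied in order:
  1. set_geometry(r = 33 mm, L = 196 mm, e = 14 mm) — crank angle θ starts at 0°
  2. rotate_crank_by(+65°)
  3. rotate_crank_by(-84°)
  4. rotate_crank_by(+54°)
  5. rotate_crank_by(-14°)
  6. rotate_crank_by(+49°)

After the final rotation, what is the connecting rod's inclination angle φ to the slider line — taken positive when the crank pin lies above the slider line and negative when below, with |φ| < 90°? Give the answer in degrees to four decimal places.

set_geometry: r = 33 mm, L = 196 mm, e = 14 mm; θ ← 0°
rotate_crank_by(+65°): θ ← 0° +65° = 65°
rotate_crank_by(-84°): θ ← 65° -84° = -19°
rotate_crank_by(+54°): θ ← -19° +54° = 35°
rotate_crank_by(-14°): θ ← 35° -14° = 21°
rotate_crank_by(+49°): θ ← 21° +49° = 70°
crank pin P = (r cos θ, r sin θ) = (11.286665, 31.009856)
h = r sin θ − e = 31.009856 − 14 = 17.009856
sin φ = h / L = 17.009856 / 196 = 0.08678498
φ = arcsin(0.08678498) = 4.978676°

4.9787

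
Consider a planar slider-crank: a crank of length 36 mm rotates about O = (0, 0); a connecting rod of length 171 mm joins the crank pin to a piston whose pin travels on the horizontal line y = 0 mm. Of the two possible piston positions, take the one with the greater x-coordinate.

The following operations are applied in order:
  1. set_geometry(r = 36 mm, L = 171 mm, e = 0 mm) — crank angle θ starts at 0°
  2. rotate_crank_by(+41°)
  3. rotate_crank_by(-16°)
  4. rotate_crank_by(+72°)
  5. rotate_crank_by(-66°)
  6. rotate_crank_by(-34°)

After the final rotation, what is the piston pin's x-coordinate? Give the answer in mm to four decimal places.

set_geometry: r = 36 mm, L = 171 mm, e = 0 mm; θ ← 0°
rotate_crank_by(+41°): θ ← 0° +41° = 41°
rotate_crank_by(-16°): θ ← 41° -16° = 25°
rotate_crank_by(+72°): θ ← 25° +72° = 97°
rotate_crank_by(-66°): θ ← 97° -66° = 31°
rotate_crank_by(-34°): θ ← 31° -34° = -3°
crank pin P = (r cos θ, r sin θ) = (35.950663, -1.884094)
h = r sin θ − e = -1.884094 − 0 = -1.884094
x = r cos θ + √(L² − h²) = 35.950663 + √(29241.0 − 3.5498) = 35.950663 + 170.989620 = 206.940283

206.9403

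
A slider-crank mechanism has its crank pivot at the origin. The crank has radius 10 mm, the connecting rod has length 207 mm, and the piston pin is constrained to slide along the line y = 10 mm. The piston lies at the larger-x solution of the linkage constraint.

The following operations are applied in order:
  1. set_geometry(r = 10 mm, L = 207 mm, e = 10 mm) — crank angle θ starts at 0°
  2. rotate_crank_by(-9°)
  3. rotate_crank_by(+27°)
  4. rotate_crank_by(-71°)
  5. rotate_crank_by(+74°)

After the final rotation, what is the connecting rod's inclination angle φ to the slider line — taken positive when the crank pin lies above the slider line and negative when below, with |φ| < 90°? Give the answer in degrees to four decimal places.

set_geometry: r = 10 mm, L = 207 mm, e = 10 mm; θ ← 0°
rotate_crank_by(-9°): θ ← 0° -9° = -9°
rotate_crank_by(+27°): θ ← -9° +27° = 18°
rotate_crank_by(-71°): θ ← 18° -71° = -53°
rotate_crank_by(+74°): θ ← -53° +74° = 21°
crank pin P = (r cos θ, r sin θ) = (9.335804, 3.583679)
h = r sin θ − e = 3.583679 − 10 = -6.416321
sin φ = h / L = -6.416321 / 207 = -0.03099672
φ = arcsin(-0.03099672) = -1.776266°

-1.7763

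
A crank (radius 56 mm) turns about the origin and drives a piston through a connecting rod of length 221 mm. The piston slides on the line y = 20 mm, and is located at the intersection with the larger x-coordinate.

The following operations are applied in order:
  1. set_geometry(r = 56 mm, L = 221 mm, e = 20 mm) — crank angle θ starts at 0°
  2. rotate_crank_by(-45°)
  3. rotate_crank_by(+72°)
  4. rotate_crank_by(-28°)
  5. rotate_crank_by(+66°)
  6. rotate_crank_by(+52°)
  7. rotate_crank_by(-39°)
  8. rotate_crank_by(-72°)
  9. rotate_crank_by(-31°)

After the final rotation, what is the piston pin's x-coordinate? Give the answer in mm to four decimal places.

set_geometry: r = 56 mm, L = 221 mm, e = 20 mm; θ ← 0°
rotate_crank_by(-45°): θ ← 0° -45° = -45°
rotate_crank_by(+72°): θ ← -45° +72° = 27°
rotate_crank_by(-28°): θ ← 27° -28° = -1°
rotate_crank_by(+66°): θ ← -1° +66° = 65°
rotate_crank_by(+52°): θ ← 65° +52° = 117°
rotate_crank_by(-39°): θ ← 117° -39° = 78°
rotate_crank_by(-72°): θ ← 78° -72° = 6°
rotate_crank_by(-31°): θ ← 6° -31° = -25°
crank pin P = (r cos θ, r sin θ) = (50.753236, -23.666623)
h = r sin θ − e = -23.666623 − 20 = -43.666623
x = r cos θ + √(L² − h²) = 50.753236 + √(48841.0 − 1906.7739) = 50.753236 + 216.643085 = 267.396321

267.3963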